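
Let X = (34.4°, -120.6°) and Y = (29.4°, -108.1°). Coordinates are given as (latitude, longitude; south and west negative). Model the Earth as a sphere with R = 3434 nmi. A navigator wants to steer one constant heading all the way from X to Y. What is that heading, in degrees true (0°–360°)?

115.2°

Meridional parts: M(φ₁)=+0.6401, M(φ₂)=+0.5373 → ΔM = -0.1028;  Δλ = +0.2182 rad
tan C = Δλ / ΔM = -2.1212 → C = 115.24°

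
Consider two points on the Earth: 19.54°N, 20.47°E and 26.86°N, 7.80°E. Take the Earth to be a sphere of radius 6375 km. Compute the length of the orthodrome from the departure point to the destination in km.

cos σ = sin φ₁ sin φ₂ + cos φ₁ cos φ₂ cos Δλ
      = sin(19.54°)sin(26.86°) + cos(19.54°)cos(26.86°)cos(-12.67°) = 0.9714
σ = 13.741° → d = Rσ = 6375·0.23983 = 1529 km

1529 km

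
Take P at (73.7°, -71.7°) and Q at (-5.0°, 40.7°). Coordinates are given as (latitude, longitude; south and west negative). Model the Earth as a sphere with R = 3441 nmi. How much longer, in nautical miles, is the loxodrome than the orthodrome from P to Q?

Great circle: cos σ = sin φ₁ sin φ₂ + cos φ₁ cos φ₂ cos Δλ,  σ = 1.7622 rad → d_gc = 6063.6 nmi
Rhumb line: Δψ = -2.0308, q = Δφ/Δψ = 0.6764, d_rh = R√(Δφ²+q²Δλ²) = 6571.6 nmi
Excess = 6571.6 − 6063.6 = 508.0 ≈ 508 nmi

508 nmi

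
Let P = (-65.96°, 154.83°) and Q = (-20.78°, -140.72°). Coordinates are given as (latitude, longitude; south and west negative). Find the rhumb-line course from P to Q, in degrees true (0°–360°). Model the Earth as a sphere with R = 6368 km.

Δψ = ln[tan(π/4+φ₂/2)/tan(π/4+φ₁/2)] = +1.1759
Δλ = +1.1249 rad (taken the short way round)
course = atan2(Δλ, Δψ) = 43.73°

43.7°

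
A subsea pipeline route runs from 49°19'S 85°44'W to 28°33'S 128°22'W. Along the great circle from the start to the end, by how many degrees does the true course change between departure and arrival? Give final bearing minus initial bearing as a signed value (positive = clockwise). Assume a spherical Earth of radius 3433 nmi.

+28.0°

Initial bearing θ₁ = atan2(sin Δλ cos φ₂, cos φ₁ sin φ₂ − sin φ₁ cos φ₂ cos Δλ) = 286.70°
Final bearing θ₂ = (initial bearing from the destination back to the start) + 180° = 314.70°
Δθ = θ₂ − θ₁ = +28.0°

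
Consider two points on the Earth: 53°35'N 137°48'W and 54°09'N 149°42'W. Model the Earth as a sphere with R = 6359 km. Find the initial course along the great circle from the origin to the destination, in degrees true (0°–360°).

N = sin Δλ·cos φ₂ = -0.1208;  D = cos φ₁ sin φ₂ − sin φ₁ cos φ₂ cos Δλ = +0.0200
initial course = atan2(N, D) = 279.41°

279.4°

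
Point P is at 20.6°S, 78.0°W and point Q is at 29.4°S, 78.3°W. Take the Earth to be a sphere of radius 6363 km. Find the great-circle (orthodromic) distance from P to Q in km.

cos σ = sin φ₁ sin φ₂ + cos φ₁ cos φ₂ cos Δλ
      = sin(-20.60°)sin(-29.40°) + cos(-20.60°)cos(-29.40°)cos(-0.30°) = 0.9882
σ = 8.804° → d = Rσ = 6363·0.15366 = 978 km

978 km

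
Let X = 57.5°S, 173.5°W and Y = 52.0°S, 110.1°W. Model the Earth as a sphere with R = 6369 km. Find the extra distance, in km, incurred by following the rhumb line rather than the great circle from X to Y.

Great circle: cos σ = sin φ₁ sin φ₂ + cos φ₁ cos φ₂ cos Δλ,  σ = 0.6220 rad → d_gc = 3961.5 km
Rhumb line: Δψ = +0.1666, q = Δφ/Δψ = 0.5760, d_rh = R√(Δφ²+q²Δλ²) = 4105.4 km
Excess = 4105.4 − 3961.5 = 143.9 ≈ 144 km

144 km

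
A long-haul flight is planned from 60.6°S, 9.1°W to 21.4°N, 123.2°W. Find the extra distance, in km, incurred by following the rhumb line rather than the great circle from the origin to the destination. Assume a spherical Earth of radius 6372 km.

570 km

Great circle: cos σ = sin φ₁ sin φ₂ + cos φ₁ cos φ₂ cos Δλ,  σ = 2.0996 rad → d_gc = 13378.8 km
Rhumb line: Δψ = +1.7206, q = Δφ/Δψ = 0.8318, d_rh = R√(Δφ²+q²Δλ²) = 13948.8 km
Excess = 13948.8 − 13378.8 = 570.0 ≈ 570 km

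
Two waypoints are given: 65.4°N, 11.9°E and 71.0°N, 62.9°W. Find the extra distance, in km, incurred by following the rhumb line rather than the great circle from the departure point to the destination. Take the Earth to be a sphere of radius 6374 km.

Great circle: cos σ = sin φ₁ sin φ₂ + cos φ₁ cos φ₂ cos Δλ,  σ = 0.4618 rad → d_gc = 2943.8 km
Rhumb line: Δψ = +0.2646, q = Δφ/Δψ = 0.3694, d_rh = R√(Δφ²+q²Δλ²) = 3136.1 km
Excess = 3136.1 − 2943.8 = 192.3 ≈ 192 km

192 km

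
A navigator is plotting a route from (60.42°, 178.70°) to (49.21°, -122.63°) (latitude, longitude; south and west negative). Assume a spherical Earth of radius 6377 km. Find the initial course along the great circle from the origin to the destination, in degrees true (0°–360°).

θ = atan2( sin Δλ·cos φ₂ ,  cos φ₁ sin φ₂ − sin φ₁ cos φ₂ cos Δλ )
  = atan2(+0.5580, +0.0783) = 82.01°

82.0°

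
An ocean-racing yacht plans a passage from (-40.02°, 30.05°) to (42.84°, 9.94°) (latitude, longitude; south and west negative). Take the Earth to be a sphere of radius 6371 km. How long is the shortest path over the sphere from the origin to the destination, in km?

Haversine: a = sin²(Δφ/2)+cos φ₁ cos φ₂ sin²(Δλ/2) = 0.45497;  σ = 2·atan2(√a,√(1−a))
σ = 84.833° → d = Rσ = 6371·1.48061 = 9433 km

9433 km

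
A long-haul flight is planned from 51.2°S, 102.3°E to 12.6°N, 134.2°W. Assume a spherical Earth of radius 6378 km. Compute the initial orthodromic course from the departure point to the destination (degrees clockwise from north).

θ = atan2( sin Δλ·cos φ₂ ,  cos φ₁ sin φ₂ − sin φ₁ cos φ₂ cos Δλ )
  = atan2(+0.8138, -0.2831) = 109.18°

109.2°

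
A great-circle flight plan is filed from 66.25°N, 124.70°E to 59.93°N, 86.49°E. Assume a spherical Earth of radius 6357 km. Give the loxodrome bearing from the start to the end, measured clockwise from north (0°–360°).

Δψ = ln[tan(π/4+φ₂/2)/tan(π/4+φ₁/2)] = -0.2448
Δλ = -0.6669 rad (taken the short way round)
course = atan2(Δλ, Δψ) = 249.84°

249.8°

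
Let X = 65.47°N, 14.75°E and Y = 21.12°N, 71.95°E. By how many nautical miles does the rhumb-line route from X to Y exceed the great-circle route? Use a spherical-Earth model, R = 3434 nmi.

Great circle: cos σ = sin φ₁ sin φ₂ + cos φ₁ cos φ₂ cos Δλ,  σ = 1.0032 rad → d_gc = 3445.0 nmi
Rhumb line: Δψ = -1.1488, q = Δφ/Δψ = 0.6738, d_rh = R√(Δφ²+q²Δλ²) = 3521.6 nmi
Excess = 3521.6 − 3445.0 = 76.6 ≈ 77 nmi

77 nmi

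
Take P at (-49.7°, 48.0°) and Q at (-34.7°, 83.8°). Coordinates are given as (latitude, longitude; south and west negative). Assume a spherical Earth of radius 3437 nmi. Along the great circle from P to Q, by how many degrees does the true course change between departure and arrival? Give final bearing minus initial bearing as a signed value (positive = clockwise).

At departure: θ₁ = atan2(sin Δλ cos φ₂, cos φ₁ sin φ₂ − sin φ₁ cos φ₂ cos Δλ) = 73.73°
At arrival: θ₂ = atan2(sin Δλ cos φ₁, −cos φ₂ sin φ₁ + sin φ₂ cos φ₁ cos Δλ) = 49.04°
Δθ = θ₂ − θ₁ = -24.7°

-24.7°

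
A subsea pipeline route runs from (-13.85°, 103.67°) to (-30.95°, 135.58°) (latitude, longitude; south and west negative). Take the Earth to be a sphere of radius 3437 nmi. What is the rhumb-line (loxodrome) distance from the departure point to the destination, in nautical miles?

2038 nmi

Δψ = ln[tan(π/4+φ₂/2)/tan(π/4+φ₁/2)] = -0.3244;  Δφ = -0.2985 rad,  Δλ = +0.5569 rad
q = Δφ/Δψ = 0.9199
d = R·√(Δφ² + q²Δλ²) = 3437·0.59293 = 2038 nmi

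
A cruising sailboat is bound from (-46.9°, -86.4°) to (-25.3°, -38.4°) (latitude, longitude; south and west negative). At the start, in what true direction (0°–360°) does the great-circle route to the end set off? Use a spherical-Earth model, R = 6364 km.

77.4°

N = sin Δλ·cos φ₂ = +0.6719;  D = cos φ₁ sin φ₂ − sin φ₁ cos φ₂ cos Δλ = +0.1497
initial course = atan2(N, D) = 77.44°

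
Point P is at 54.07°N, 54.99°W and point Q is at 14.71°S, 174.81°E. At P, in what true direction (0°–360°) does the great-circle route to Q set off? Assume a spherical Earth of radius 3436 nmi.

N = sin Δλ·cos φ₂ = -0.7388;  D = cos φ₁ sin φ₂ − sin φ₁ cos φ₂ cos Δλ = +0.3565
initial course = atan2(N, D) = 295.76°

295.8°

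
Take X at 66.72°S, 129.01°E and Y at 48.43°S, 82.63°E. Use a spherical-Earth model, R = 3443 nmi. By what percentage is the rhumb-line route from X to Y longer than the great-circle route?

2.0%

Great circle: σ = 0.5193 rad → d_gc = Rσ = 1788.1 nmi
Rhumb: Δφ = +0.3192, Δλ = -0.8095, Δψ = +0.6112, q = Δφ/Δψ = 0.5223 → d_rh = R√(Δφ²+q²Δλ²) = 1824.0 nmi
Excess = (1824.0 − 1788.1) / 1788.1 = 35.9 / 1788.1 = 2.01% ≈ 2.0%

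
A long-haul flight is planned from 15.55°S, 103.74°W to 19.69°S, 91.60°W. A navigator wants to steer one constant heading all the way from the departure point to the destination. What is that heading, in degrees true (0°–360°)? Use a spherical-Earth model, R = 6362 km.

109.7°

Meridional parts: M(φ₁)=-0.2748, M(φ₂)=-0.3506 → ΔM = -0.0758;  Δλ = +0.2119 rad
tan C = Δλ / ΔM = -2.7941 → C = 109.69°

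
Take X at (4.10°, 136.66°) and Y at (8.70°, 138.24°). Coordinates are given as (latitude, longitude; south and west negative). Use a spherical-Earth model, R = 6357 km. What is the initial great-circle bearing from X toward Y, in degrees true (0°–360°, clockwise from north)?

18.8°

N = sin Δλ·cos φ₂ = +0.0273;  D = cos φ₁ sin φ₂ − sin φ₁ cos φ₂ cos Δλ = +0.0802
initial course = atan2(N, D) = 18.76°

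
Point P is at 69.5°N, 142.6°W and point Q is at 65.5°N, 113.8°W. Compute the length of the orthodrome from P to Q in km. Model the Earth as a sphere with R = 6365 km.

cos σ = sin φ₁ sin φ₂ + cos φ₁ cos φ₂ cos Δλ
      = sin(69.50°)sin(65.50°) + cos(69.50°)cos(65.50°)cos(28.80°) = 0.9796
σ = 11.593° → d = Rσ = 6365·0.20233 = 1288 km

1288 km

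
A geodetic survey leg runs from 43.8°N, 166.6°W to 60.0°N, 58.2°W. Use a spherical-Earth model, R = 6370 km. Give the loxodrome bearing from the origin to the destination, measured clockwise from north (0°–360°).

76.2°

Δψ = ln[tan(π/4+φ₂/2)/tan(π/4+φ₁/2)] = +0.4649
Δλ = +1.8919 rad (taken the short way round)
course = atan2(Δλ, Δψ) = 76.19°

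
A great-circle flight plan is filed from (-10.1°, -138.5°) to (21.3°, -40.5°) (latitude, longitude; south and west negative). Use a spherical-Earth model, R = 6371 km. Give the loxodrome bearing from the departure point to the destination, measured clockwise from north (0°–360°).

71.9°

Δψ = ln[tan(π/4+φ₂/2)/tan(π/4+φ₁/2)] = +0.5578
Δλ = +1.7104 rad (taken the short way round)
course = atan2(Δλ, Δψ) = 71.94°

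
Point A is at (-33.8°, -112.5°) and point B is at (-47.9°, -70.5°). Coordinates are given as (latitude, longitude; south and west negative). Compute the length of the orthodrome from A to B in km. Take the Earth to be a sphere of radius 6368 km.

3805 km

Haversine: a = sin²(Δφ/2)+cos φ₁ cos φ₂ sin²(Δλ/2) = 0.08661;  σ = 2·atan2(√a,√(1−a))
σ = 34.231° → d = Rσ = 6368·0.59745 = 3805 km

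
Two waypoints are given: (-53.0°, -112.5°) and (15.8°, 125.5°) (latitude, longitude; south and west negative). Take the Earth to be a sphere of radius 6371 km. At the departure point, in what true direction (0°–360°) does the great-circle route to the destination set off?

253.4°

θ = atan2( sin Δλ·cos φ₂ ,  cos φ₁ sin φ₂ − sin φ₁ cos φ₂ cos Δλ )
  = atan2(-0.8160, -0.2434) = 253.39°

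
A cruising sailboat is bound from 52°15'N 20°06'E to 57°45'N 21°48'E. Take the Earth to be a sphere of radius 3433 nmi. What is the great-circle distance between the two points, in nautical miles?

335 nmi

Haversine: a = sin²(Δφ/2)+cos φ₁ cos φ₂ sin²(Δλ/2) = 0.00237;  σ = 2·atan2(√a,√(1−a))
σ = 5.585° → d = Rσ = 3433·0.09748 = 335 nmi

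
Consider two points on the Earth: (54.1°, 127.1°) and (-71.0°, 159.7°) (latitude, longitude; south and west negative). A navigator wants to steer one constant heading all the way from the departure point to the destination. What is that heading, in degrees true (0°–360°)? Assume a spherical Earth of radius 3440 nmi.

169.0°

Meridional parts: M(φ₁)=+1.1272, M(φ₂)=-1.7877 → ΔM = -2.9149;  Δλ = +0.5690 rad
tan C = Δλ / ΔM = -0.1952 → C = 168.95°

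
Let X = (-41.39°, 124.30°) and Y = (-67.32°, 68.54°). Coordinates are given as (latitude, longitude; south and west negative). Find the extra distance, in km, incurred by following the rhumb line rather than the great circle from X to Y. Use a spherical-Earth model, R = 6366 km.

Great circle: cos σ = sin φ₁ sin φ₂ + cos φ₁ cos φ₂ cos Δλ,  σ = 0.6875 rad → d_gc = 4376.8 km
Rhumb line: Δψ = -0.8118, q = Δφ/Δψ = 0.5575, d_rh = R√(Δφ²+q²Δλ²) = 4497.7 km
Excess = 4497.7 − 4376.8 = 120.9 ≈ 121 km

121 km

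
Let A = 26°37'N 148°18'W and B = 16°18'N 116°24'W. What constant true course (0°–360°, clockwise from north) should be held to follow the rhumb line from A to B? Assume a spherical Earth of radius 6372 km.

Meridional parts: M(φ₁)=+0.4822, M(φ₂)=+0.2884 → ΔM = -0.1938;  Δλ = +0.5568 rad
tan C = Δλ / ΔM = -2.8727 → C = 109.19°

109.2°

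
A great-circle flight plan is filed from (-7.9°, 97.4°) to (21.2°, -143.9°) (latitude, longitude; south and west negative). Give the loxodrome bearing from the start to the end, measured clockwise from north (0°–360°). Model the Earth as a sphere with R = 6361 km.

76.0°

Meridional parts: M(φ₁)=-0.1383, M(φ₂)=+0.3788 → ΔM = +0.5171;  Δλ = +2.0717 rad
tan C = Δλ / ΔM = +4.0066 → C = 75.99°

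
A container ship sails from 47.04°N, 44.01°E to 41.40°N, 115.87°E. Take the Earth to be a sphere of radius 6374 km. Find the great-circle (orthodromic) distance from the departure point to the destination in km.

Haversine: a = sin²(Δφ/2)+cos φ₁ cos φ₂ sin²(Δλ/2) = 0.17844;  σ = 2·atan2(√a,√(1−a))
σ = 49.975° → d = Rσ = 6374·0.87223 = 5560 km

5560 km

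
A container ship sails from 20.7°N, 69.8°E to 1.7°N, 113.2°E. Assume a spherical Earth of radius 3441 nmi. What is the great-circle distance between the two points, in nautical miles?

cos σ = sin φ₁ sin φ₂ + cos φ₁ cos φ₂ cos Δλ
      = sin(20.70°)sin(1.70°) + cos(20.70°)cos(1.70°)cos(43.40°) = 0.6899
σ = 46.381° → d = Rσ = 3441·0.80950 = 2786 nmi

2786 nmi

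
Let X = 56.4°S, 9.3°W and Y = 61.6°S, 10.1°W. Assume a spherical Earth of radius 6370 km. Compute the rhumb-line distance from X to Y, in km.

Rhumb course C = atan2(Δλ, Δψ) with Δψ = ln[tan(π/4+φ₂/2)/tan(π/4+φ₁/2)] = -0.1766, Δλ = -0.0140 → C = 184.52°
d = R·|Δφ| / |cos C| = 6370·0.09076 / 0.99689 = 580 km

580 km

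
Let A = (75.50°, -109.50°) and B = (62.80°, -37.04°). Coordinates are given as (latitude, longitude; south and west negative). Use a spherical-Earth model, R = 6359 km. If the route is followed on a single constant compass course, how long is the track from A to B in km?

3111 km

Rhumb course C = atan2(Δλ, Δψ) with Δψ = ln[tan(π/4+φ₂/2)/tan(π/4+φ₁/2)] = -0.6427, Δλ = +1.2647 → C = 116.94°
d = R·|Δφ| / |cos C| = 6359·0.22166 / 0.45307 = 3111 km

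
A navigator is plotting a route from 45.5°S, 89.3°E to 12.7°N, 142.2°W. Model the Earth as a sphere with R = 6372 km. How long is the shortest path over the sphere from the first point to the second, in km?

13971 km

Haversine: a = sin²(Δφ/2)+cos φ₁ cos φ₂ sin²(Δλ/2) = 0.79123;  σ = 2·atan2(√a,√(1−a))
σ = 125.624° → d = Rσ = 6372·2.19254 = 13971 km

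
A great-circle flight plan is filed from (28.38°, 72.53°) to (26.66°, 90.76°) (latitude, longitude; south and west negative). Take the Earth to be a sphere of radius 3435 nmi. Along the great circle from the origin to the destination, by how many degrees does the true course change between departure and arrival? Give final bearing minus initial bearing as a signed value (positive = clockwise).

+8.5°

At departure: θ₁ = atan2(sin Δλ cos φ₂, cos φ₁ sin φ₂ − sin φ₁ cos φ₂ cos Δλ) = 91.78°
At arrival: θ₂ = atan2(sin Δλ cos φ₁, −cos φ₂ sin φ₁ + sin φ₂ cos φ₁ cos Δλ) = 100.26°
Δθ = θ₂ − θ₁ = +8.5°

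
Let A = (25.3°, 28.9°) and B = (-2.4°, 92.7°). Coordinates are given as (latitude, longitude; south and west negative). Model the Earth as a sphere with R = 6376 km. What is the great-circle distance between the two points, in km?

Haversine: a = sin²(Δφ/2)+cos φ₁ cos φ₂ sin²(Δλ/2) = 0.30954;  σ = 2·atan2(√a,√(1−a))
σ = 67.610° → d = Rσ = 6376·1.18001 = 7524 km

7524 km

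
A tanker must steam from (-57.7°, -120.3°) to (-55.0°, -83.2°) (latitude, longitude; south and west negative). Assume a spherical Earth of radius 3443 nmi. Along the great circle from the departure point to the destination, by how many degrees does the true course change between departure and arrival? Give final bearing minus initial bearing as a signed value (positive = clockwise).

-31.2°

At departure: θ₁ = atan2(sin Δλ cos φ₂, cos φ₁ sin φ₂ − sin φ₁ cos φ₂ cos Δλ) = 98.39°
At arrival: θ₂ = atan2(sin Δλ cos φ₁, −cos φ₂ sin φ₁ + sin φ₂ cos φ₁ cos Δλ) = 67.17°
Δθ = θ₂ − θ₁ = -31.2°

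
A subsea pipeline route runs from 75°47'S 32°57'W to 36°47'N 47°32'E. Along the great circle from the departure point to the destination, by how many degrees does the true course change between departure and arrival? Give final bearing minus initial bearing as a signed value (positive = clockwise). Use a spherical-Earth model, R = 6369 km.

-53.9°

Initial bearing θ₁ = atan2(sin Δλ cos φ₂, cos φ₁ sin φ₂ − sin φ₁ cos φ₂ cos Δλ) = 70.78°
Final bearing θ₂ = (initial bearing from the destination back to the start) + 180° = 16.83°
Δθ = θ₂ − θ₁ = -53.9°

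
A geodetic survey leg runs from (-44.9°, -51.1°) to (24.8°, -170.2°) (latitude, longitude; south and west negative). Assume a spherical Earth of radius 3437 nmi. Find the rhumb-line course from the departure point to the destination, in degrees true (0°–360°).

Meridional parts: M(φ₁)=-0.8789, M(φ₂)=+0.4470 → ΔM = +1.3259;  Δλ = -2.0787 rad
tan C = Δλ / ΔM = -1.5677 → C = 302.53°

302.5°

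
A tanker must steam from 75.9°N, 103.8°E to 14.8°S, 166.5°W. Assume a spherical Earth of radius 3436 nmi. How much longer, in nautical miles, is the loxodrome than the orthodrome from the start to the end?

281 nmi

Great circle: cos σ = sin φ₁ sin φ₂ + cos φ₁ cos φ₂ cos Δλ,  σ = 1.8199 rad → d_gc = 6253.11 nmi
Rhumb line: Δψ = -2.3514, q = Δφ/Δψ = 0.6732, d_rh = R√(Δφ²+q²Δλ²) = 6534.56 nmi
Excess = 6534.56 − 6253.11 = 281.45 ≈ 281 nmi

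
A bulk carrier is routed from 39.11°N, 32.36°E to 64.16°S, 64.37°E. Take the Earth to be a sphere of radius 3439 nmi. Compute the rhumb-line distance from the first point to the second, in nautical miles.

Δψ = ln[tan(π/4+φ₂/2)/tan(π/4+φ₁/2)] = -2.2151;  Δφ = -1.8024 rad,  Δλ = +0.5587 rad
q = Δφ/Δψ = 0.8137
d = R·√(Δφ² + q²Δλ²) = 3439·1.85885 = 6393 nmi

6393 nmi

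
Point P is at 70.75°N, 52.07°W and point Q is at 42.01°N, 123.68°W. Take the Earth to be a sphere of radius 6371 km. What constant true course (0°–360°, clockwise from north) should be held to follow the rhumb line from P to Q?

232.3°

Δψ = ln[tan(π/4+φ₂/2)/tan(π/4+φ₁/2)] = -0.9650
Δλ = -1.2498 rad (taken the short way round)
course = atan2(Δλ, Δψ) = 232.33°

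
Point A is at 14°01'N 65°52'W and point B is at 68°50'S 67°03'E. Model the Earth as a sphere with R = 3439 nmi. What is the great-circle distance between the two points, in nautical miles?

7063 nmi

Haversine: a = sin²(Δφ/2)+cos φ₁ cos φ₂ sin²(Δλ/2) = 0.73221;  σ = 2·atan2(√a,√(1−a))
σ = 117.672° → d = Rσ = 3439·2.05377 = 7063 nmi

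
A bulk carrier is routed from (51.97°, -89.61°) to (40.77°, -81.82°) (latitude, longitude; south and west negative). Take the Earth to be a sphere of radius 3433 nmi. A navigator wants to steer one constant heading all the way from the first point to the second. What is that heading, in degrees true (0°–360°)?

154.5°

Meridional parts: M(φ₁)=+1.0653, M(φ₂)=+0.7806 → ΔM = -0.2848;  Δλ = +0.1360 rad
tan C = Δλ / ΔM = -0.4775 → C = 154.48°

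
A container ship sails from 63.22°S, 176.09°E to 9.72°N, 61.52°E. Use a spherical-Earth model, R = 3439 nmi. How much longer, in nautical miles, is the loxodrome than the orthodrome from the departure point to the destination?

414 nmi

Great circle: cos σ = sin φ₁ sin φ₂ + cos φ₁ cos φ₂ cos Δλ,  σ = 1.9128 rad → d_gc = 6578.1 nmi
Rhumb line: Δψ = +1.6057, q = Δφ/Δψ = 0.7928, d_rh = R√(Δφ²+q²Δλ²) = 6992.1 nmi
Excess = 6992.1 − 6578.1 = 414.0 ≈ 414 nmi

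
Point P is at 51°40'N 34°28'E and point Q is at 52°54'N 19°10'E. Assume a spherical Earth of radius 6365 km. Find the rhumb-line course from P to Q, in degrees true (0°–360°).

Meridional parts: M(φ₁)=+1.0567, M(φ₂)=+1.0919 → ΔM = +0.0352;  Δλ = -0.2670 rad
tan C = Δλ / ΔM = -7.5885 → C = 277.51°

277.5°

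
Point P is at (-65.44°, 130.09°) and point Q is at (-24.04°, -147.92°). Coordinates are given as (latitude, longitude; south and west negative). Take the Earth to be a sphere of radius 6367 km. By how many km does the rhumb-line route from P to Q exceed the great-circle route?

365 km

Great circle: cos σ = sin φ₁ sin φ₂ + cos φ₁ cos φ₂ cos Δλ,  σ = 1.1336 rad → d_gc = 7217.6 km
Rhumb line: Δψ = +1.0923, q = Δφ/Δψ = 0.6615, d_rh = R√(Δφ²+q²Δλ²) = 7582.2 km
Excess = 7582.2 − 7217.6 = 364.6 ≈ 365 km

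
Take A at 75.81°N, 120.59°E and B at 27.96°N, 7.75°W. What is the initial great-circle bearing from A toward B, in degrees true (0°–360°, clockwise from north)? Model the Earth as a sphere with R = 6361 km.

θ = atan2( sin Δλ·cos φ₂ ,  cos φ₁ sin φ₂ − sin φ₁ cos φ₂ cos Δλ )
  = atan2(-0.6928, +0.6461) = 313.00°

313.0°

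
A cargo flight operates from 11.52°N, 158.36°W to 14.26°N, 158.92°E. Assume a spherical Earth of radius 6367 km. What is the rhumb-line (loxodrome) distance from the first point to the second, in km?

4637 km

Rhumb course C = atan2(Δλ, Δψ) with Δψ = ln[tan(π/4+φ₂/2)/tan(π/4+φ₁/2)] = +0.0491, Δλ = -0.7456 → C = 273.76°
d = R·|Δφ| / |cos C| = 6367·0.04782 / 0.06566 = 4637 km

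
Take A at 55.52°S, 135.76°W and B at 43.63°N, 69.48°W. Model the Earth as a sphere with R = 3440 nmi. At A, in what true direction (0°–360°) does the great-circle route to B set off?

46.4°

θ = atan2( sin Δλ·cos φ₂ ,  cos φ₁ sin φ₂ − sin φ₁ cos φ₂ cos Δλ )
  = atan2(+0.6627, +0.6306) = 46.42°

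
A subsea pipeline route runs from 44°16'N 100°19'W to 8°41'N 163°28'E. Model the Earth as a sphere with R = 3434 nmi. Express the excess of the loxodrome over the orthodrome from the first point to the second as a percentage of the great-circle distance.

3.3%

Great circle: σ = 1.5421 rad → d_gc = Rσ = 5295.5 nmi
Rhumb: Δφ = -0.6210, Δλ = -1.6793, Δψ = -0.7113, q = Δφ/Δψ = 0.8732 → d_rh = R√(Δφ²+q²Δλ²) = 5468.4 nmi
Excess = (5468.4 − 5295.5) / 5295.5 = 172.9 / 5295.5 = 3.27% ≈ 3.3%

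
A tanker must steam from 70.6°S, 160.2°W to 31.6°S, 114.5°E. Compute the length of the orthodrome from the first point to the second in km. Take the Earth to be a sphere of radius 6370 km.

6542 km

cos σ = sin φ₁ sin φ₂ + cos φ₁ cos φ₂ cos Δλ
      = sin(-70.60°)sin(-31.60°) + cos(-70.60°)cos(-31.60°)cos(-85.30°) = 0.5174
σ = 58.841° → d = Rσ = 6370·1.02697 = 6542 km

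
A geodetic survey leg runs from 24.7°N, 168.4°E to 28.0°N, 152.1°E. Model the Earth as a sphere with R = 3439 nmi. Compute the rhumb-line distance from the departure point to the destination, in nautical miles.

Δψ = ln[tan(π/4+φ₂/2)/tan(π/4+φ₁/2)] = +0.0643;  Δφ = +0.0576 rad,  Δλ = -0.2845 rad
q = Δφ/Δψ = 0.8959
d = R·√(Δφ² + q²Δλ²) = 3439·0.26130 = 899 nmi

899 nmi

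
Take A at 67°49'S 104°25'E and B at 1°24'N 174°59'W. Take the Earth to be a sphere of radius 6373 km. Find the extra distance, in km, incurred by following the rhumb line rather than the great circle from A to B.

Great circle: cos σ = sin φ₁ sin φ₂ + cos φ₁ cos φ₂ cos Δλ,  σ = 1.5318 rad → d_gc = 9761.9 km
Rhumb line: Δψ = +1.6539, q = Δφ/Δψ = 0.7304, d_rh = R√(Δφ²+q²Δλ²) = 10107.3 km
Excess = 10107.3 − 9761.9 = 345.4 ≈ 345 km

345 km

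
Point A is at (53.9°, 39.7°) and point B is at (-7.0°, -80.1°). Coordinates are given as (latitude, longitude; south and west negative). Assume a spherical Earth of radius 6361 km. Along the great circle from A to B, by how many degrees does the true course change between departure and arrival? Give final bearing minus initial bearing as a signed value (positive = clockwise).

-77.1°

At departure: θ₁ = atan2(sin Δλ cos φ₂, cos φ₁ sin φ₂ − sin φ₁ cos φ₂ cos Δλ) = 290.78°
At arrival: θ₂ = atan2(sin Δλ cos φ₁, −cos φ₂ sin φ₁ + sin φ₂ cos φ₁ cos Δλ) = 213.71°
Δθ = θ₂ − θ₁ = -77.1°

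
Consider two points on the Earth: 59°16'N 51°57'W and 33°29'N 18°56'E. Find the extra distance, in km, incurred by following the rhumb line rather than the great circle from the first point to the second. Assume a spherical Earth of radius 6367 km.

Great circle: cos σ = sin φ₁ sin φ₂ + cos φ₁ cos φ₂ cos Δλ,  σ = 0.9099 rad → d_gc = 5793.5 km
Rhumb line: Δψ = -0.6708, q = Δφ/Δψ = 0.6708, d_rh = R√(Δφ²+q²Δλ²) = 6010.8 km
Excess = 6010.8 − 5793.5 = 217.3 ≈ 217 km

217 km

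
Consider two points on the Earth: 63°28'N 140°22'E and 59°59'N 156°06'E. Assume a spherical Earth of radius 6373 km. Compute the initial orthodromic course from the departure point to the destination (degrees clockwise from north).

108.0°

N = sin Δλ·cos φ₂ = +0.1356;  D = cos φ₁ sin φ₂ − sin φ₁ cos φ₂ cos Δλ = -0.0440
initial course = atan2(N, D) = 107.97°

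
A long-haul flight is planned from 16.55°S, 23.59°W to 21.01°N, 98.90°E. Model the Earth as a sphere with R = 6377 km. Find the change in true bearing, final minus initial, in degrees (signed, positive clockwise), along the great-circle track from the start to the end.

At departure: θ₁ = atan2(sin Δλ cos φ₂, cos φ₁ sin φ₂ − sin φ₁ cos φ₂ cos Δλ) = 75.69°
At arrival: θ₂ = atan2(sin Δλ cos φ₁, −cos φ₂ sin φ₁ + sin φ₂ cos φ₁ cos Δλ) = 84.26°
Δθ = θ₂ − θ₁ = +8.6°

+8.6°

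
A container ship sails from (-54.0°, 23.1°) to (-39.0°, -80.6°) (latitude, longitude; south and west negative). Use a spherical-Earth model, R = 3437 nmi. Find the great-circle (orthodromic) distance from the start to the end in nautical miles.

Haversine: a = sin²(Δφ/2)+cos φ₁ cos φ₂ sin²(Δλ/2) = 0.29953;  σ = 2·atan2(√a,√(1−a))
σ = 66.363° → d = Rσ = 3437·1.15825 = 3981 nmi

3981 nmi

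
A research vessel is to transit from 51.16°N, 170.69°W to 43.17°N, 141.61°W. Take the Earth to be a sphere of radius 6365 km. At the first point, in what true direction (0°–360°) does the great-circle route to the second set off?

100.8°

θ = atan2( sin Δλ·cos φ₂ ,  cos φ₁ sin φ₂ − sin φ₁ cos φ₂ cos Δλ )
  = atan2(+0.3545, -0.0674) = 100.76°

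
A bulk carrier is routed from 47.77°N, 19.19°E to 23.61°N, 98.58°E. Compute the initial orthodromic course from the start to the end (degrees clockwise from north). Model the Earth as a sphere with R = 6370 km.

N = sin Δλ·cos φ₂ = +0.9006;  D = cos φ₁ sin φ₂ − sin φ₁ cos φ₂ cos Δλ = +0.1443
initial course = atan2(N, D) = 80.90°

80.9°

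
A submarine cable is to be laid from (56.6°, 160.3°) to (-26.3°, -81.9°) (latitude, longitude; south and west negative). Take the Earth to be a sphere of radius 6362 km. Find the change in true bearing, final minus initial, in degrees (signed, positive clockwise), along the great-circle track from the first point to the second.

+60.1°

At departure: θ₁ = atan2(sin Δλ cos φ₂, cos φ₁ sin φ₂ − sin φ₁ cos φ₂ cos Δλ) = 82.45°
At arrival: θ₂ = atan2(sin Δλ cos φ₁, −cos φ₂ sin φ₁ + sin φ₂ cos φ₁ cos Δλ) = 142.50°
Δθ = θ₂ − θ₁ = +60.1°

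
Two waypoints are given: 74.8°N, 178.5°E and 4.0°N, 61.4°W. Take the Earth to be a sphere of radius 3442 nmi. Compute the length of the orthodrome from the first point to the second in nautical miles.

cos σ = sin φ₁ sin φ₂ + cos φ₁ cos φ₂ cos Δλ
      = sin(74.80°)sin(4.00°) + cos(74.80°)cos(4.00°)cos(120.10°) = -0.0639
σ = 93.661° → d = Rσ = 3442·1.63469 = 5627 nmi

5627 nmi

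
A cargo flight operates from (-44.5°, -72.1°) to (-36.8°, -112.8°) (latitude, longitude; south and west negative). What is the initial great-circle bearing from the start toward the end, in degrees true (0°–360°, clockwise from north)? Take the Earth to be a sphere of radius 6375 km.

269.8°

θ = atan2( sin Δλ·cos φ₂ ,  cos φ₁ sin φ₂ − sin φ₁ cos φ₂ cos Δλ )
  = atan2(-0.5222, -0.0018) = 269.81°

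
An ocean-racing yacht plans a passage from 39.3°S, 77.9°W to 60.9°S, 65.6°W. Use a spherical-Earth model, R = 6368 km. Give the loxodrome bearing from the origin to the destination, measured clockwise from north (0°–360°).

Meridional parts: M(φ₁)=-0.7470, M(φ₂)=-1.3488 → ΔM = -0.6018;  Δλ = +0.2147 rad
tan C = Δλ / ΔM = -0.3567 → C = 160.37°

160.4°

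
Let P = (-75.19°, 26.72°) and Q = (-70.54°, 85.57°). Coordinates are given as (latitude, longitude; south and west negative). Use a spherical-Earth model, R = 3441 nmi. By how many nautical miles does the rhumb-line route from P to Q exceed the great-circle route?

Great circle: cos σ = sin φ₁ sin φ₂ + cos φ₁ cos φ₂ cos Δλ,  σ = 0.2991 rad → d_gc = 1029.2 nmi
Rhumb line: Δψ = +0.2771, q = Δφ/Δψ = 0.2928, d_rh = R√(Δφ²+q²Δλ²) = 1072.0 nmi
Excess = 1072.0 − 1029.2 = 42.8 ≈ 43 nmi

43 nmi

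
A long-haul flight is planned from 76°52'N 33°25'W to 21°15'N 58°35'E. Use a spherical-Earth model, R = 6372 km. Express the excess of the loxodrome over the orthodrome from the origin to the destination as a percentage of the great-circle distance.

7.3%

Great circle: σ = 1.2180 rad → d_gc = Rσ = 7760.8 km
Rhumb: Δφ = -0.9707, Δλ = +1.6057, Δψ = -1.7821, q = Δφ/Δψ = 0.5447 → d_rh = R√(Δφ²+q²Δλ²) = 8325.5 km
Excess = (8325.5 − 7760.8) / 7760.8 = 564.7 / 7760.8 = 7.28% ≈ 7.3%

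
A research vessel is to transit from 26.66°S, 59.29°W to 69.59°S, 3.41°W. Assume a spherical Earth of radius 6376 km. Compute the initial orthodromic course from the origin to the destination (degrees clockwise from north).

158.9°

θ = atan2( sin Δλ·cos φ₂ ,  cos φ₁ sin φ₂ − sin φ₁ cos φ₂ cos Δλ )
  = atan2(+0.2887, -0.7498) = 158.94°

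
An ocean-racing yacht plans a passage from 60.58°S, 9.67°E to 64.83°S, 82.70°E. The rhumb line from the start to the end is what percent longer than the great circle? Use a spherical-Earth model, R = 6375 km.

Great circle: σ = 0.5561 rad → d_gc = Rσ = 3545.2 km
Rhumb: Δφ = -0.0742, Δλ = +1.2746, Δψ = -0.1621, q = Δφ/Δψ = 0.4577 → d_rh = R√(Δφ²+q²Δλ²) = 3748.9 km
Excess = (3748.9 − 3545.2) / 3545.2 = 203.7 / 3545.2 = 5.746% ≈ 5.7%

5.7%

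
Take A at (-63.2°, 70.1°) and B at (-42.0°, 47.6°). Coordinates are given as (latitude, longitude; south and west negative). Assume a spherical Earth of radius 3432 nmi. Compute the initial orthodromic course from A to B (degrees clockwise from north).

N = sin Δλ·cos φ₂ = -0.2844;  D = cos φ₁ sin φ₂ − sin φ₁ cos φ₂ cos Δλ = +0.3111
initial course = atan2(N, D) = 317.57°

317.6°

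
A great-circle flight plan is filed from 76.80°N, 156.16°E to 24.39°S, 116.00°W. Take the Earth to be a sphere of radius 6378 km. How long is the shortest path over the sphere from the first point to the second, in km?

Haversine: a = sin²(Δφ/2)+cos φ₁ cos φ₂ sin²(Δλ/2) = 0.69710;  σ = 2·atan2(√a,√(1−a))
σ = 113.216° → d = Rσ = 6378·1.97599 = 12603 km

12603 km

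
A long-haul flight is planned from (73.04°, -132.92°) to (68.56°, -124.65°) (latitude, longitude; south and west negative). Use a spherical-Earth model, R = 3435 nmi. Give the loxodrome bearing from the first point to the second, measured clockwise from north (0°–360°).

148.9°

Meridional parts: M(φ₁)=+1.9032, M(φ₂)=+1.6644 → ΔM = -0.2388;  Δλ = +0.1443 rad
tan C = Δλ / ΔM = -0.6044 → C = 148.85°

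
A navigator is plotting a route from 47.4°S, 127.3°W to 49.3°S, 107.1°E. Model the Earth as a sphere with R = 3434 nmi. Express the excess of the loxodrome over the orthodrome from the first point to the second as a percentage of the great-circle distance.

Great circle: σ = 1.2649 rad → d_gc = Rσ = 4343.8 nmi
Rhumb: Δφ = -0.0332, Δλ = -2.1921, Δψ = -0.0499, q = Δφ/Δψ = 0.6645 → d_rh = R√(Δφ²+q²Δλ²) = 5003.3 nmi
Excess = (5003.3 − 4343.8) / 4343.8 = 659.5 / 4343.8 = 15.18% ≈ 15.2%

15.2%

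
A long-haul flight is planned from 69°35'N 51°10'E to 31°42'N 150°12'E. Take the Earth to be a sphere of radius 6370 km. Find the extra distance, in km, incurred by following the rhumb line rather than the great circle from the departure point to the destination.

Great circle: cos σ = sin φ₁ sin φ₂ + cos φ₁ cos φ₂ cos Δλ,  σ = 1.1087 rad → d_gc = 7062.2 km
Rhumb line: Δψ = -1.1305, q = Δφ/Δψ = 0.5849, d_rh = R√(Δφ²+q²Δλ²) = 7694.6 km
Excess = 7694.6 − 7062.2 = 632.4 ≈ 632 km

632 km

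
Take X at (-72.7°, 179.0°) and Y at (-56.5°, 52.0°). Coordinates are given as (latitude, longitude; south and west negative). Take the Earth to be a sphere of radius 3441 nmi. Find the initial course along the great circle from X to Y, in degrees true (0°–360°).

218.0°

θ = atan2( sin Δλ·cos φ₂ ,  cos φ₁ sin φ₂ − sin φ₁ cos φ₂ cos Δλ )
  = atan2(-0.4408, -0.5651) = 217.95°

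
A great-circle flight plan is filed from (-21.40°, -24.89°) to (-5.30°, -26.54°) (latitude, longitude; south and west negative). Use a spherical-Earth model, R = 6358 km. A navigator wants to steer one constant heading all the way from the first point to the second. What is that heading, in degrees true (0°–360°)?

Meridional parts: M(φ₁)=-0.3825, M(φ₂)=-0.0926 → ΔM = +0.2899;  Δλ = -0.0288 rad
tan C = Δλ / ΔM = -0.0993 → C = 354.33°

354.3°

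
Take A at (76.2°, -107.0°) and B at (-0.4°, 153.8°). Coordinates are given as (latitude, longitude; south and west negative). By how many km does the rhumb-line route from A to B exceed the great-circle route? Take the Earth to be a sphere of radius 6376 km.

706 km

Great circle: cos σ = sin φ₁ sin φ₂ + cos φ₁ cos φ₂ cos Δλ,  σ = 1.6157 rad → d_gc = 10301.9 km
Rhumb line: Δψ = -2.1188, q = Δφ/Δψ = 0.6310, d_rh = R√(Δφ²+q²Δλ²) = 11008.1 km
Excess = 11008.1 − 10301.9 = 706.2 ≈ 706 km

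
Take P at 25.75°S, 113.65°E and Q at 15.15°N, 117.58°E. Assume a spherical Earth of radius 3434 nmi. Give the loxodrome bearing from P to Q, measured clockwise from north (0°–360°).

Meridional parts: M(φ₁)=-0.4654, M(φ₂)=+0.2676 → ΔM = +0.7329;  Δλ = +0.0686 rad
tan C = Δλ / ΔM = +0.0936 → C = 5.35°

5.3°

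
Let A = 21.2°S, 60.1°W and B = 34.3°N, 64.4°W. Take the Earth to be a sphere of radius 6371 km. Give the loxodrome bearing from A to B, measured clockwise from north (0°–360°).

Meridional parts: M(φ₁)=-0.3788, M(φ₂)=+0.6380 → ΔM = +1.0167;  Δλ = -0.0750 rad
tan C = Δλ / ΔM = -0.0738 → C = 355.78°

355.8°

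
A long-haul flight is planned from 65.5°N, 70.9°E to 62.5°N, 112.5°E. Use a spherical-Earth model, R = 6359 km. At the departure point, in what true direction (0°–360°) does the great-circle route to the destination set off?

N = sin Δλ·cos φ₂ = +0.3066;  D = cos φ₁ sin φ₂ − sin φ₁ cos φ₂ cos Δλ = +0.0536
initial course = atan2(N, D) = 80.08°

80.1°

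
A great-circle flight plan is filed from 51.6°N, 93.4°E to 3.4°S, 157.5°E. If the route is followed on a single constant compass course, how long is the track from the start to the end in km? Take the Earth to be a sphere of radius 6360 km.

8651 km

Rhumb course C = atan2(Δλ, Δψ) with Δψ = ln[tan(π/4+φ₂/2)/tan(π/4+φ₁/2)] = -1.1142, Δλ = +1.1188 → C = 134.88°
d = R·|Δφ| / |cos C| = 6360·0.95993 / 0.70568 = 8651 km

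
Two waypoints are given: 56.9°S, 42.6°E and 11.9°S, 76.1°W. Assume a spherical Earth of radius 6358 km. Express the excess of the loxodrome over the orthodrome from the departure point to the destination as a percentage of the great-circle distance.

Great circle: σ = 1.6548 rad → d_gc = Rσ = 10521.0 km
Rhumb: Δφ = +0.7854, Δλ = -2.0717, Δψ = +1.0043, q = Δφ/Δψ = 0.7821 → d_rh = R√(Δφ²+q²Δλ²) = 11447.7 km
Excess = (11447.7 − 10521.0) / 10521.0 = 926.7 / 10521.0 = 8.81% ≈ 8.8%

8.8%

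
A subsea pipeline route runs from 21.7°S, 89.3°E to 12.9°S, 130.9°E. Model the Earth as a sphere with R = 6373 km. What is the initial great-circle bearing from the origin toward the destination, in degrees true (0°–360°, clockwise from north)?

84.5°

θ = atan2( sin Δλ·cos φ₂ ,  cos φ₁ sin φ₂ − sin φ₁ cos φ₂ cos Δλ )
  = atan2(+0.6472, +0.0621) = 84.52°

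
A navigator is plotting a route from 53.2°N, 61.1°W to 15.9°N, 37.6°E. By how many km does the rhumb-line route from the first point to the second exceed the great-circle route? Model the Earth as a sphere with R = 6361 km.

Great circle: cos σ = sin φ₁ sin φ₂ + cos φ₁ cos φ₂ cos Δλ,  σ = 1.4382 rad → d_gc = 9148.3 km
Rhumb line: Δψ = -0.8195, q = Δφ/Δψ = 0.7944, d_rh = R√(Δφ²+q²Δλ²) = 9639.5 km
Excess = 9639.5 − 9148.3 = 491.2 ≈ 491 km

491 km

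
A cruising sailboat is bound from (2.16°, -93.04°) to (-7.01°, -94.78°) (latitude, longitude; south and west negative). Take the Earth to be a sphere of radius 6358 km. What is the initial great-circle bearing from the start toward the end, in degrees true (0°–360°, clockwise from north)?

θ = atan2( sin Δλ·cos φ₂ ,  cos φ₁ sin φ₂ − sin φ₁ cos φ₂ cos Δλ )
  = atan2(-0.0301, -0.1593) = 190.71°

190.7°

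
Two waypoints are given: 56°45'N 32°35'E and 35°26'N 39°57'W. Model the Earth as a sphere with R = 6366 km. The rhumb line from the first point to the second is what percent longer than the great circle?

3.9%

Great circle: σ = 0.9034 rad → d_gc = Rσ = 5751.1 km
Rhumb: Δφ = -0.3720, Δλ = -1.2659, Δψ = -0.5466, q = Δφ/Δψ = 0.6807 → d_rh = R√(Δφ²+q²Δλ²) = 5974.9 km
Excess = (5974.9 − 5751.1) / 5751.1 = 223.8 / 5751.1 = 3.89% ≈ 3.9%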